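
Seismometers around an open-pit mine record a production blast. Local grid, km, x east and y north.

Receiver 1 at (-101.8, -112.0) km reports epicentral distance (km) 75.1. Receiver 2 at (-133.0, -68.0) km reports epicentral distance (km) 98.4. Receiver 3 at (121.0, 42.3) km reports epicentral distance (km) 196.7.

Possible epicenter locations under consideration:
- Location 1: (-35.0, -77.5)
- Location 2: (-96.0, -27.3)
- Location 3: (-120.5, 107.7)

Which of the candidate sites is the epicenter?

Location 1

For each candidate, compare |candidate − station| to the reported distance:
Location 1: residuals Receiver 1 0.1, Receiver 2 0.1, Receiver 3 0.0 → max 0.1 km
Location 2: residuals Receiver 1 9.8, Receiver 2 43.4, Receiver 3 31.2 → max 43.4 km
Location 3: residuals Receiver 1 145.4, Receiver 2 77.7, Receiver 3 53.5 → max 145.4 km
Only Location 1 has all residuals ≈ 0.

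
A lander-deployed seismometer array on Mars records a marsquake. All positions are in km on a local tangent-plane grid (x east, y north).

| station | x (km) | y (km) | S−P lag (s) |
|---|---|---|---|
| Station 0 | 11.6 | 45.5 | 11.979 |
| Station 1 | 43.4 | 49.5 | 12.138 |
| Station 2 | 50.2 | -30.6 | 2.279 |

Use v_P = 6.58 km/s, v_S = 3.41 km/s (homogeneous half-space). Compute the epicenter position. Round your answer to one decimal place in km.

(35.0, -36.0)

Distance from S−P lag: d = Δt · v_P v_S / (v_P − v_S) = Δt · (6.58·3.41)/(6.58−3.41) ≈ 7.0782·Δt.
So d_Station 0 = 84.79, d_Station 1 = 85.91, d_Station 2 = 16.13 km.
Circle about each station: (x − 11.6)² + (y − 45.5)² = 84.79²; (x − 43.4)² + (y − 49.5)² = 85.91²; (x − 50.2)² + (y + 30.6)² = 16.13².
Subtracting the Station 0 equation from the Station 1 and Station 2 equations removes the quadratic terms:
63.6 x + 8.0 y = 1937.82
77.2 x − 152.2 y = 8180.76
Solving the 2×2 system: x ≈ 35.0, y ≈ -36.0 km.
Check against Station 0 (with the unrounded x, y): √((x − 11.6)²+(y − 45.5)²) = 84.79 ≈ 84.79 km. ✓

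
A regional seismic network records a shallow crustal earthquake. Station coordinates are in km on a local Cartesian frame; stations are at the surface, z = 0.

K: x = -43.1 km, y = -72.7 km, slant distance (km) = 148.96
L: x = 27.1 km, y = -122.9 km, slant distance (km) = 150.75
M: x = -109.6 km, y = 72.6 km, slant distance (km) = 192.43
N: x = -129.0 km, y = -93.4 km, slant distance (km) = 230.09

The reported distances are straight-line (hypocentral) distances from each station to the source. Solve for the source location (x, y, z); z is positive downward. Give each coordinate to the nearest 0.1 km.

Each station gives a sphere (x−x_i)² + (y−y_i)² + z² = d_i² (stations at z=0).
Subtracting the K sphere from L and M: z² cancels, leaving linear equations in x and y:
140.4 x − 100.4 y = 8159.44
-133.0 x + 290.6 y = -4700.20
Solving: x ≈ 69.196, y ≈ 15.495 km (keep extra digits for the depth step; rounded: 69.2, 15.5).
Then from the K sphere: z² = 148.96² − (x + 43.1)² − (y + 72.7)² with x = 69.196, y = 15.495, so z ≈ 42.430 ≈ 42.4 km.

x ≈ 69.2 km, y ≈ 15.5 km, depth ≈ 42.4 km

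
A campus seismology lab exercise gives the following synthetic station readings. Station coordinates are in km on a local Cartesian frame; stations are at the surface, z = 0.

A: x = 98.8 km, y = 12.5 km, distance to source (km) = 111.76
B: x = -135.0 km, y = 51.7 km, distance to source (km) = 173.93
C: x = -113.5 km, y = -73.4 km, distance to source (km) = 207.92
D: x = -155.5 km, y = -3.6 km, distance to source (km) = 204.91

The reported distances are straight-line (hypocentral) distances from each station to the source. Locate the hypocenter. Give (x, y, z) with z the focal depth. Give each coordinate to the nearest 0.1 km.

Each station gives a sphere (x−x_i)² + (y−y_i)² + z² = d_i² (stations at z=0).
Subtracting the A sphere from B and C: z² cancels, leaving linear equations in x and y:
-467.6 x + 78.4 y = -6781.15
-424.6 x − 171.8 y = -22388.31
Solving: x ≈ 25.701, y ≈ 66.796 km (keep extra digits for the depth step; rounded: 25.7, 66.8).
Then from the A sphere: z² = 111.76² − (x − 98.8)² − (y − 12.5)² with x = 25.701, y = 66.796, so z ≈ 64.798 ≈ 64.8 km.

(25.7, 66.8, 64.8)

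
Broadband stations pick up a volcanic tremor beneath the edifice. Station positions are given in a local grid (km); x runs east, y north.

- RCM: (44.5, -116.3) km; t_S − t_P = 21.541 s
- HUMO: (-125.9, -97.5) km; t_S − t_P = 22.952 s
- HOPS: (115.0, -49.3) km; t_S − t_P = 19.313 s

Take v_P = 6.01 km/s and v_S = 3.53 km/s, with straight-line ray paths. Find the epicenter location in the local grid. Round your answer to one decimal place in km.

x ≈ -8.8 km, y ≈ 60.1 km

Distance from S−P lag: d = Δt · v_P v_S / (v_P − v_S) = Δt · (6.01·3.53)/(6.01−3.53) ≈ 8.5546·Δt.
So d_RCM = 184.27, d_HUMO = 196.34, d_HOPS = 165.21 km.
Circle about each station: (x − 44.5)² + (y + 116.3)² = 184.27²; (x + 125.9)² + (y + 97.5)² = 196.34²; (x − 115.0)² + (y + 49.3)² = 165.21².
Subtracting the RCM equation from the HUMO and HOPS equations removes the quadratic terms:
-340.8 x + 37.6 y = 5257.16
141.0 x + 134.0 y = 6810.64
Solving the 2×2 system: x ≈ -8.8, y ≈ 60.1 km.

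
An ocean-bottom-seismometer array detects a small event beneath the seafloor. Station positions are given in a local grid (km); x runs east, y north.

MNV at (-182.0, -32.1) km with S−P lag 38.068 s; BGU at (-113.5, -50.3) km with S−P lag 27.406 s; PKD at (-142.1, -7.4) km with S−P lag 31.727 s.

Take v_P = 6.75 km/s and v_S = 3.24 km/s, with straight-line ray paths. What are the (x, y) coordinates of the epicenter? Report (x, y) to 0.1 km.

Distance from S−P lag: d = Δt · v_P v_S / (v_P − v_S) = Δt · (6.75·3.24)/(6.75−3.24) ≈ 6.2308·Δt.
So d_MNV = 237.19, d_BGU = 170.76, d_PKD = 197.68 km.
Circle about each station: (x + 182.0)² + (y + 32.1)² = 237.19²; (x + 113.5)² + (y + 50.3)² = 170.76²; (x + 142.1)² + (y + 7.4)² = 197.68².
Subtracting the MNV equation from the BGU and PKD equations removes the quadratic terms:
137.0 x − 36.4 y = 8358.05
79.8 x + 49.4 y = 3274.47
Solving the 2×2 system: x ≈ 55.0, y ≈ -22.6 km.
Check against MNV (with the unrounded x, y): √((x + 182.0)²+(y + 32.1)²) = 237.20 ≈ 237.19 km. ✓

(55.0, -22.6)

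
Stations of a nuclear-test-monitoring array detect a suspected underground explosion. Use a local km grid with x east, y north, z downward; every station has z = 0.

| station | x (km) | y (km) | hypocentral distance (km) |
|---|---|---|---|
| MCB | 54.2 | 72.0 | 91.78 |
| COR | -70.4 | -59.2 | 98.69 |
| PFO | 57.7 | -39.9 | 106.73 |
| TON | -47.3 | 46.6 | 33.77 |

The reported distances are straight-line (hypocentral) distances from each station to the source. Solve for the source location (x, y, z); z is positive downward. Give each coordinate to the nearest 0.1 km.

(-24.3, 26.8, 14.8)

Each station gives a sphere (x−x_i)² + (y−y_i)² + z² = d_i² (stations at z=0).
Subtracting the MCB sphere from COR and PFO: z² cancels, leaving linear equations in x and y:
-249.2 x − 262.4 y = -976.99
7.0 x − 223.8 y = -6168.06
Solving: x ≈ -24.300, y ≈ 26.801 km (keep extra digits for the depth step; rounded: -24.3, 26.8).
Then from the MCB sphere: z² = 91.78² − (x − 54.2)² − (y − 72.0)² with x = -24.300, y = 26.801, so z ≈ 14.777 ≈ 14.8 km.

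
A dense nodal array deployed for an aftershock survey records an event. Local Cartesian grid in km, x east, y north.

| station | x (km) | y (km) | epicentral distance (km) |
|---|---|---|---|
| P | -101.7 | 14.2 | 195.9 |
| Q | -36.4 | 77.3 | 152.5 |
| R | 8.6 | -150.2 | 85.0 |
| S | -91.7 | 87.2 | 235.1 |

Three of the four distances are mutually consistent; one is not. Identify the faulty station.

Q

Solve using three stations at a time. Using P, R, S (subtract circle equations pairwise → linear system) gives (x, y) ≈ (65.9, -87.3).
Distances from that point to each station vs reported:
  P: calculated 195.9 vs reported 195.9 → residual 0.0 km
  Q: calculated 193.8 vs reported 152.5 → residual 41.3 km
  R: calculated 85.1 vs reported 85.0 → residual 0.1 km
  S: calculated 235.1 vs reported 235.1 → residual 0.0 km
P, R, S are mutually consistent (residuals ≈ 0); Q is off by 41.3 km.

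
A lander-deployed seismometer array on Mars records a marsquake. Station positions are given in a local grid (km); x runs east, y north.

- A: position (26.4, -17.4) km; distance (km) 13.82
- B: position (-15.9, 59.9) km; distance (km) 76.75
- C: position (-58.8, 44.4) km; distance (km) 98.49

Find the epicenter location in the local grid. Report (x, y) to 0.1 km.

27.2 km east, -3.6 km north

Circle about each station: (x − 26.4)² + (y + 17.4)² = 13.82²; (x + 15.9)² + (y − 59.9)² = 76.75²; (x + 58.8)² + (y − 44.4)² = 98.49².
Subtracting pairs of circle equations eliminates x²+y² and gives linear equations (the radical axes):
-84.6 x + 154.6 y = -2858.47
-170.4 x + 123.6 y = -5080.21
Solving the 2×2 system: x ≈ 27.2, y ≈ -3.6 km.
Check against A (with the unrounded x, y): √((x − 26.4)²+(y + 17.4)²) = 13.82 ≈ 13.82 km. ✓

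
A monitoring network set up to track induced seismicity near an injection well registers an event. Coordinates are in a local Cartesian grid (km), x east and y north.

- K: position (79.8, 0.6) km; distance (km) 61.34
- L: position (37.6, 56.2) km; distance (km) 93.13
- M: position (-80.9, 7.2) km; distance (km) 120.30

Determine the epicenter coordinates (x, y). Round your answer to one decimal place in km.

Circle about each station: (x − 79.8)² + (y − 0.6)² = 61.34²; (x − 37.6)² + (y − 56.2)² = 93.13²; (x + 80.9)² + (y − 7.2)² = 120.30².
Subtracting pairs of circle equations eliminates x²+y² and gives linear equations (the radical axes):
-84.4 x + 111.2 y = -6706.80
-321.4 x + 13.2 y = -10481.24
Solving the 2×2 system: x ≈ 31.1, y ≈ -36.7 km.
Check against K (with the unrounded x, y): √((x − 79.8)²+(y − 0.6)²) = 61.34 ≈ 61.34 km. ✓

31.1 km east, -36.7 km north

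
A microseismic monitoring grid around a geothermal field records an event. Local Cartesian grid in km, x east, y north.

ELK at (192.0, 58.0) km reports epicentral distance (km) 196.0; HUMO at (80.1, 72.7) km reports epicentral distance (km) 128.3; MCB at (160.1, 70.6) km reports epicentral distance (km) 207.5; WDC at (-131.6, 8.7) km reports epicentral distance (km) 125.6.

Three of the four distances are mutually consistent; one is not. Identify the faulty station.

ELK

Solve using three stations at a time. Using HUMO, MCB, WDC (subtract circle equations pairwise → linear system) gives (x, y) ≈ (-45.4, 100.2).
Distances from that point to each station vs reported:
  ELK: calculated 241.1 vs reported 196.0 → residual 45.1 km
  HUMO: calculated 128.5 vs reported 128.3 → residual 0.2 km
  MCB: calculated 207.6 vs reported 207.5 → residual 0.1 km
  WDC: calculated 125.8 vs reported 125.6 → residual 0.2 km
HUMO, MCB, WDC are mutually consistent (residuals ≈ 0); ELK is off by 45.1 km.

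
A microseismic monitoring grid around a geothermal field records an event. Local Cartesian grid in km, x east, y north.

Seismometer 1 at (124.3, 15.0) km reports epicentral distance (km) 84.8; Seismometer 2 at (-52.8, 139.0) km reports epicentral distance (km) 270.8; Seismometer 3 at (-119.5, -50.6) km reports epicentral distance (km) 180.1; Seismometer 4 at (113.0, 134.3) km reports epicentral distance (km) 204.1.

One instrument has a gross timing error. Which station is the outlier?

Solve using three stations at a time. Using Seismometer 1, Seismometer 2, Seismometer 4 (subtract circle equations pairwise → linear system) gives (x, y) ≈ (119.8, -69.7).
Distances from that point to each station vs reported:
  Seismometer 1: calculated 84.8 vs reported 84.8 → residual 0.0 km
  Seismometer 2: calculated 270.8 vs reported 270.8 → residual 0.0 km
  Seismometer 3: calculated 240.0 vs reported 180.1 → residual 59.9 km
  Seismometer 4: calculated 204.1 vs reported 204.1 → residual 0.0 km
Seismometer 1, Seismometer 2, Seismometer 4 are mutually consistent (residuals ≈ 0); Seismometer 3 is off by 59.9 km.

Seismometer 3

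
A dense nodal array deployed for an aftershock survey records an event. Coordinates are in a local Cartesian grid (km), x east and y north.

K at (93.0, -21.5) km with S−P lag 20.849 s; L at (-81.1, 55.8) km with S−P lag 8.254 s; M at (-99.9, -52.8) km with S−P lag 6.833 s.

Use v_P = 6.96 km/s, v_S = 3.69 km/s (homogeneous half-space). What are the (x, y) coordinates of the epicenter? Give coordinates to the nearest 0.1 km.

Distance from S−P lag: d = Δt · v_P v_S / (v_P − v_S) = Δt · (6.96·3.69)/(6.96−3.69) ≈ 7.8539·Δt.
So d_K = 163.75, d_L = 64.83, d_M = 53.67 km.
Circle about each station: (x − 93.0)² + (y + 21.5)² = 163.75²; (x + 81.1)² + (y − 55.8)² = 64.83²; (x + 99.9)² + (y + 52.8)² = 53.67².
Subtracting the K equation from the L and M equations removes the quadratic terms:
-348.2 x + 154.6 y = 23190.73
-385.8 x − 62.6 y = 27590.19
Solving the 2×2 system: x ≈ -70.2, y ≈ -8.1 km.

-70.2 km east, -8.1 km north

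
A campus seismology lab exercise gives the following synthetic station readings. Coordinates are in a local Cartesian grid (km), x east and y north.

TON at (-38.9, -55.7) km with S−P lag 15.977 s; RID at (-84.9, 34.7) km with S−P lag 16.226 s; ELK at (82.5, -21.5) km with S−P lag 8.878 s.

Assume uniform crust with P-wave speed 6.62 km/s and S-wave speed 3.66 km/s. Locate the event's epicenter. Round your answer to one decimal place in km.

Distance from S−P lag: d = Δt · v_P v_S / (v_P − v_S) = Δt · (6.62·3.66)/(6.62−3.66) ≈ 8.1855·Δt.
So d_TON = 130.78, d_RID = 132.82, d_ELK = 72.67 km.
Circle about each station: (x + 38.9)² + (y + 55.7)² = 130.78²; (x + 84.9)² + (y − 34.7)² = 132.82²; (x − 82.5)² + (y + 21.5)² = 72.67².
Subtracting pairs of circle equations eliminates x²+y² and gives linear equations (the radical axes):
-92.0 x + 180.8 y = 3258.66
242.8 x + 68.4 y = 14475.28
Solving the 2×2 system: x ≈ 47.7, y ≈ 42.3 km.

47.7 km east, 42.3 km north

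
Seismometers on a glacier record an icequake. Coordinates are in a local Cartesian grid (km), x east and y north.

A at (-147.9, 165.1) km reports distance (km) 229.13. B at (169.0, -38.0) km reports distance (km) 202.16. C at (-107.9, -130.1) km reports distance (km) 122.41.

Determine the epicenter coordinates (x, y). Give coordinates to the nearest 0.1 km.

(-33.1, -33.2)

Circle about each station: (x + 147.9)² + (y − 165.1)² = 229.13²; (x − 169.0)² + (y + 38.0)² = 202.16²; (x + 107.9)² + (y + 130.1)² = 122.41².
Subtracting the A equation from the B and C equations removes the quadratic terms:
633.8 x − 406.2 y = -7495.53
80.0 x − 590.4 y = 16952.35
Solving the 2×2 system: x ≈ -33.1, y ≈ -33.2 km.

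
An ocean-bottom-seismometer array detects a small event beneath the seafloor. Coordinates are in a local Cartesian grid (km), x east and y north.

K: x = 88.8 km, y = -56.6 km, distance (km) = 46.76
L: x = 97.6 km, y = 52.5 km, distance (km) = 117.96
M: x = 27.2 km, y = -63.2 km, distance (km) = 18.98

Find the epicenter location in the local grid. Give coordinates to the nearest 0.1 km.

Circle about each station: (x − 88.8)² + (y + 56.6)² = 46.76²; (x − 97.6)² + (y − 52.5)² = 117.96²; (x − 27.2)² + (y + 63.2)² = 18.98².
Subtracting the K equation from the L and M equations removes the quadratic terms:
17.6 x + 218.2 y = -10535.05
-123.2 x − 13.2 y = -4528.66
Solving the 2×2 system: x ≈ 42.3, y ≈ -51.7 km.

(42.3, -51.7)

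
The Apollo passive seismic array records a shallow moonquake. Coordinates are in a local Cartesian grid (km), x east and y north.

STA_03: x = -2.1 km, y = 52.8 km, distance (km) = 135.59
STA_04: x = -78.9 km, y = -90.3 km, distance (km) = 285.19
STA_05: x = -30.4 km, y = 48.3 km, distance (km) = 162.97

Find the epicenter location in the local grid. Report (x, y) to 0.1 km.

117.7 km east, 116.3 km north

Circle about each station: (x + 2.1)² + (y − 52.8)² = 135.59²; (x + 78.9)² + (y + 90.3)² = 285.19²; (x + 30.4)² + (y − 48.3)² = 162.97².
Subtracting pairs of circle equations eliminates x²+y² and gives linear equations (the radical axes):
-153.6 x − 286.2 y = -51361.64
-56.6 x − 9.0 y = -7709.77
Solving the 2×2 system: x ≈ 117.7, y ≈ 116.3 km.
Check against STA_03 (with the unrounded x, y): √((x + 2.1)²+(y − 52.8)²) = 135.60 ≈ 135.59 km. ✓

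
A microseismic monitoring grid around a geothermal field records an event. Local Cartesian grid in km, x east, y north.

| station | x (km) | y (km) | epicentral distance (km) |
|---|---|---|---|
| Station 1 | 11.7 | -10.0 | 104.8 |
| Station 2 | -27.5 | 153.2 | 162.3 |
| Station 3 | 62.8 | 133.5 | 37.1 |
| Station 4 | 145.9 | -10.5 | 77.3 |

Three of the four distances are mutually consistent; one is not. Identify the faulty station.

Station 3

Solve using three stations at a time. Using Station 1, Station 2, Station 4 (subtract circle equations pairwise → linear system) gives (x, y) ≈ (97.7, 49.9).
Distances from that point to each station vs reported:
  Station 1: calculated 104.8 vs reported 104.8 → residual 0.0 km
  Station 2: calculated 162.3 vs reported 162.3 → residual 0.0 km
  Station 3: calculated 90.6 vs reported 37.1 → residual 53.5 km
  Station 4: calculated 77.3 vs reported 77.3 → residual 0.0 km
Station 1, Station 2, Station 4 are mutually consistent (residuals ≈ 0); Station 3 is off by 53.5 km.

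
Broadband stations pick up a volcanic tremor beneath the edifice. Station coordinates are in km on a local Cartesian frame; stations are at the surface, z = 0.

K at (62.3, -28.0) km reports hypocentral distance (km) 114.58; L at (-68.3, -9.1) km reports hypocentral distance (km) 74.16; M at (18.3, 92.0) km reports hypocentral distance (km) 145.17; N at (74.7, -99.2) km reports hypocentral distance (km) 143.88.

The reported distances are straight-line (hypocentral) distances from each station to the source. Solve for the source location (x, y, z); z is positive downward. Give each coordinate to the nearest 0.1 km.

Each station gives a sphere (x−x_i)² + (y−y_i)² + z² = d_i² (stations at z=0).
Subtracting the K sphere from L and M: z² cancels, leaving linear equations in x and y:
-261.2 x + 37.8 y = 7711.28
-88.0 x + 240.0 y = -3812.15
Solving: x ≈ -33.604, y ≈ -28.206 km (keep extra digits for the depth step; rounded: -33.6, -28.2).
Then from the K sphere: z² = 114.58² − (x − 62.3)² − (y + 28.0)² with x = -33.604, y = -28.206, so z ≈ 62.697 ≈ 62.7 km.

(-33.6, -28.2, 62.7)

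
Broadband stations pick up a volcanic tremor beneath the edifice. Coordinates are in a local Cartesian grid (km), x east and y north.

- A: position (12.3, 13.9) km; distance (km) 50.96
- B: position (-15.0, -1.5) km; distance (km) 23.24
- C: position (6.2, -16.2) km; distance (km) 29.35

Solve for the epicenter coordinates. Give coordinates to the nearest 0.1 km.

(-22.2, -23.6)

Circle about each station: (x − 12.3)² + (y − 13.9)² = 50.96²; (x + 15.0)² + (y + 1.5)² = 23.24²; (x − 6.2)² + (y + 16.2)² = 29.35².
Subtracting the A equation from the B and C equations removes the quadratic terms:
-54.6 x − 30.8 y = 1939.57
-12.2 x − 60.2 y = 1691.88
Solving the 2×2 system: x ≈ -22.2, y ≈ -23.6 km.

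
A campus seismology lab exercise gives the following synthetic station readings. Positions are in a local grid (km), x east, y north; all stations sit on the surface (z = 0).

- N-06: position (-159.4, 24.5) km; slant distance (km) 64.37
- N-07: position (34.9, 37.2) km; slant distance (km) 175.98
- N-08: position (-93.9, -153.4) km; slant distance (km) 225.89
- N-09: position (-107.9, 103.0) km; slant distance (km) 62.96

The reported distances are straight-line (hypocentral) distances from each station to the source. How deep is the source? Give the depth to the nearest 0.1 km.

depth ≈ 43.0 km

Each station gives a sphere (x−x_i)² + (y−y_i)² + z² = d_i² (stations at z=0).
Subtracting the N-06 sphere from N-07 and N-08: z² cancels, leaving linear equations in x and y:
388.6 x + 25.4 y = -50232.22
131.0 x − 355.8 y = -40542.64
Solving: x ≈ -133.500, y ≈ 64.795 km (keep extra digits for the depth step; rounded: -133.5, 64.8).
Then from the N-06 sphere: z² = 64.37² − (x + 159.4)² − (y − 24.5)² with x = -133.500, y = 64.795, so z ≈ 43.000 ≈ 43.0 km.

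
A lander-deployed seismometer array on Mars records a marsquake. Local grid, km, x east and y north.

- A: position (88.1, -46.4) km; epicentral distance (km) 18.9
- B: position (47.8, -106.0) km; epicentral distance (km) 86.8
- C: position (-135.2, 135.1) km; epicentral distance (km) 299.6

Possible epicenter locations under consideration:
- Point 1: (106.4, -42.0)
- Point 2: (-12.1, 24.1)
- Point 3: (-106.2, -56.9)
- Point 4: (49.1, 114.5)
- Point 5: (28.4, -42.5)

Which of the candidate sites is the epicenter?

For each candidate, compare |candidate − station| to the reported distance:
Point 1: residuals A 0.1, B 0.0, C 0.0 → max 0.1 km
Point 2: residuals A 103.6, B 56.4, C 133.8 → max 133.8 km
Point 3: residuals A 175.7, B 74.8, C 105.4 → max 175.7 km
Point 4: residuals A 146.7, B 133.7, C 114.2 → max 146.7 km
Point 5: residuals A 40.9, B 20.4, C 58.1 → max 58.1 km
Only Point 1 has all residuals ≈ 0.

Point 1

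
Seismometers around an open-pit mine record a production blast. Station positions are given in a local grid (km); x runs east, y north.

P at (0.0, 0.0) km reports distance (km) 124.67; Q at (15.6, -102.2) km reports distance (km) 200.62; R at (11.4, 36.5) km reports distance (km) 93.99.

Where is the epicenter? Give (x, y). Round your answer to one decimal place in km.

x ≈ 93.2 km, y ≈ 82.8 km

Circle about each station: x² + y² = 124.67²; (x − 15.6)² + (y + 102.2)² = 200.62²; (x − 11.4)² + (y − 36.5)² = 93.99².
Subtracting the P equation from the Q and R equations removes the quadratic terms:
31.2 x − 204.4 y = -14017.58
22.8 x + 73.0 y = 8170.70
Solving the 2×2 system: x ≈ 93.2, y ≈ 82.8 km.
Check against P (with the unrounded x, y): √(x²+y²) = 124.70 ≈ 124.67 km. ✓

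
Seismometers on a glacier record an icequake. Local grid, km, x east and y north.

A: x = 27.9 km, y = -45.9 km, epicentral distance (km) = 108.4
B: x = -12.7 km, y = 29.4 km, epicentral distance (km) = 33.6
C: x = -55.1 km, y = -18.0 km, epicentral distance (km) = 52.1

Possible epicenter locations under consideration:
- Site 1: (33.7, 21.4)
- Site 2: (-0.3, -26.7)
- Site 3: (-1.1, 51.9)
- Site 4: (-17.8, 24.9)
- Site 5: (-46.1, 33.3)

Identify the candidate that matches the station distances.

For each candidate, compare |candidate − station| to the reported distance:
Site 1: residuals A 40.9, B 13.5, C 45.0 → max 45.0 km
Site 2: residuals A 74.3, B 23.9, C 3.4 → max 74.3 km
Site 3: residuals A 6.4, B 8.3, C 36.2 → max 36.2 km
Site 4: residuals A 24.1, B 26.8, C 4.7 → max 26.8 km
Site 5: residuals A 0.0, B 0.0, C 0.0 → max 0.0 km
Only Site 5 has all residuals ≈ 0.

Site 5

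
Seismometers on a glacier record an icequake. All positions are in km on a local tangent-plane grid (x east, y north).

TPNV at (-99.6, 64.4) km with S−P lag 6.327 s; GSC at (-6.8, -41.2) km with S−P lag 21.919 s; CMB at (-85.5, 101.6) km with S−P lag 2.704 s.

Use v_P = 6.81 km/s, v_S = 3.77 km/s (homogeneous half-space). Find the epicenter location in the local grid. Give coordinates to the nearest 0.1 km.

(-101.6, 117.8)

Distance from S−P lag: d = Δt · v_P v_S / (v_P − v_S) = Δt · (6.81·3.77)/(6.81−3.77) ≈ 8.4453·Δt.
So d_TPNV = 53.43, d_GSC = 185.11, d_CMB = 22.84 km.
Circle about each station: (x + 99.6)² + (y − 64.4)² = 53.43²; (x + 6.8)² + (y + 41.2)² = 185.11²; (x + 85.5)² + (y − 101.6)² = 22.84².
Subtracting the TPNV equation from the GSC and CMB equations removes the quadratic terms:
185.6 x − 211.2 y = -43734.79
28.2 x + 74.4 y = 5898.39
Solving the 2×2 system: x ≈ -101.6, y ≈ 117.8 km.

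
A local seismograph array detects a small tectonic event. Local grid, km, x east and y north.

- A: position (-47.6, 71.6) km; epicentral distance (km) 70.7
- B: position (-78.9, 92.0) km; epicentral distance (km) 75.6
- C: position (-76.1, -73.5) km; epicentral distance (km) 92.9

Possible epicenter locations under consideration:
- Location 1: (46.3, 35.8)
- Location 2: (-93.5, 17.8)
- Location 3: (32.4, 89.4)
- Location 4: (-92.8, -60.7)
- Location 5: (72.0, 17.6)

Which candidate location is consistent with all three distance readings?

For each candidate, compare |candidate − station| to the reported distance:
Location 1: residuals A 29.8, B 61.6, C 71.2 → max 71.2 km
Location 2: residuals A 0.0, B 0.0, C 0.0 → max 0.0 km
Location 3: residuals A 11.3, B 35.7, C 102.8 → max 102.8 km
Location 4: residuals A 69.1, B 77.7, C 71.9 → max 77.7 km
Location 5: residuals A 60.5, B 92.6, C 81.0 → max 92.6 km
Only Location 2 has all residuals ≈ 0.

Location 2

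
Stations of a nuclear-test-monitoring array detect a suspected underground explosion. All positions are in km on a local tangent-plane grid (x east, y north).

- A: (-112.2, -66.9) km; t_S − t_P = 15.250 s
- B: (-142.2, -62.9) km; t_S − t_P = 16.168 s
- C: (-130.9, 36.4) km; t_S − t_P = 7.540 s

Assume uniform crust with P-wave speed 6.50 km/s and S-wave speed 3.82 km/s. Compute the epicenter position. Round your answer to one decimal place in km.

x ≈ -68.3 km, y ≈ 67.4 km

Distance from S−P lag: d = Δt · v_P v_S / (v_P − v_S) = Δt · (6.50·3.82)/(6.50−3.82) ≈ 9.2649·Δt.
So d_A = 141.29, d_B = 149.80, d_C = 69.86 km.
Circle about each station: (x + 112.2)² + (y + 66.9)² = 141.29²; (x + 142.2)² + (y + 62.9)² = 149.80²; (x + 130.9)² + (y − 36.4)² = 69.86².
Subtracting pairs of circle equations eliminates x²+y² and gives linear equations (the radical axes):
-60.0 x + 8.0 y = 4635.62
-37.4 x + 206.6 y = 16477.76
Solving the 2×2 system: x ≈ -68.3, y ≈ 67.4 km.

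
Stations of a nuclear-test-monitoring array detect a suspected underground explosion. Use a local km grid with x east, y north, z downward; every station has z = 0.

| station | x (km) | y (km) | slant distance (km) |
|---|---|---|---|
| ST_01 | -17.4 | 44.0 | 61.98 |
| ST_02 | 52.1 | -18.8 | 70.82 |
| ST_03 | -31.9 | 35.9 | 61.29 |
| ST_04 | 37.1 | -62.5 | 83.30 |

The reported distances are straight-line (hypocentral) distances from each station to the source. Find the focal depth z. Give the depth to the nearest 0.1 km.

Each station gives a sphere (x−x_i)² + (y−y_i)² + z² = d_i² (stations at z=0).
Subtracting the ST_01 sphere from ST_02 and ST_03: z² cancels, leaving linear equations in x and y:
139.0 x − 125.6 y = -344.86
-29.0 x − 16.2 y = 152.72
Solving: x ≈ -4.202, y ≈ -1.905 km (keep extra digits for the depth step; rounded: -4.2, -1.9).
Then from the ST_01 sphere: z² = 61.98² − (x + 17.4)² − (y − 44.0)² with x = -4.202, y = -1.905, so z ≈ 39.498 ≈ 39.5 km.

39.5 km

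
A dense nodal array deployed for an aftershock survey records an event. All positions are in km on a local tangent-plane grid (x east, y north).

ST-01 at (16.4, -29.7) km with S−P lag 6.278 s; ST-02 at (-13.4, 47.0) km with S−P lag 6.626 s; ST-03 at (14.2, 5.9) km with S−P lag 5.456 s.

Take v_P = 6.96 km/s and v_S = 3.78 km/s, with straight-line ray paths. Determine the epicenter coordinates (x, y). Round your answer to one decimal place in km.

Distance from S−P lag: d = Δt · v_P v_S / (v_P − v_S) = Δt · (6.96·3.78)/(6.96−3.78) ≈ 8.2732·Δt.
So d_ST-01 = 51.94, d_ST-02 = 54.82, d_ST-03 = 45.14 km.
Circle about each station: (x − 16.4)² + (y + 29.7)² = 51.94²; (x + 13.4)² + (y − 47.0)² = 54.82²; (x − 14.2)² + (y − 5.9)² = 45.14².
Subtracting the ST-01 equation from the ST-02 and ST-03 equations removes the quadratic terms:
-59.6 x + 153.4 y = 930.04
-4.4 x + 71.2 y = -254.46
Solving the 2×2 system: x ≈ -29.5, y ≈ -5.4 km.

(-29.5, -5.4)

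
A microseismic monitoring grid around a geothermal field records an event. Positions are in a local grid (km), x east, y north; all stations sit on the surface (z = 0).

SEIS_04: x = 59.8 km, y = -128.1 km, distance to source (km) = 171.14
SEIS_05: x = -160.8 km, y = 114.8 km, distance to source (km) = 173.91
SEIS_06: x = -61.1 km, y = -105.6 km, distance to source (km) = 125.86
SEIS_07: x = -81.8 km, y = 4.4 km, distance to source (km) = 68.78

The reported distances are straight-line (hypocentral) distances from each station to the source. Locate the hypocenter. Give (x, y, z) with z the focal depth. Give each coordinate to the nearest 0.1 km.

Each station gives a sphere (x−x_i)² + (y−y_i)² + z² = d_i² (stations at z=0).
Subtracting the SEIS_04 sphere from SEIS_05 and SEIS_06: z² cancels, leaving linear equations in x and y:
-441.2 x + 485.8 y = 18094.24
-241.8 x + 45.0 y = 8347.08
Solving: x ≈ -33.200, y ≈ 7.094 km (keep extra digits for the depth step; rounded: -33.2, 7.1).
Then from the SEIS_04 sphere: z² = 171.14² − (x − 59.8)² − (y + 128.1)² with x = -33.200, y = 7.094, so z ≈ 48.605 ≈ 48.6 km.

x ≈ -33.2 km, y ≈ 7.1 km, depth ≈ 48.6 km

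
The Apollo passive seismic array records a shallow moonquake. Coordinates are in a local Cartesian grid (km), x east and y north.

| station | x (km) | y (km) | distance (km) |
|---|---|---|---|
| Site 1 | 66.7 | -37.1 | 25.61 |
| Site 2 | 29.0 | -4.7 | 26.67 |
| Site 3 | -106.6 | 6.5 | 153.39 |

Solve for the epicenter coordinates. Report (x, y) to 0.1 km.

Circle about each station: (x − 66.7)² + (y + 37.1)² = 25.61²; (x − 29.0)² + (y + 4.7)² = 26.67²; (x + 106.6)² + (y − 6.5)² = 153.39².
Subtracting the Site 1 equation from the Site 2 and Site 3 equations removes the quadratic terms:
-75.4 x + 64.8 y = -5017.63
-346.6 x + 87.2 y = -17292.11
Solving the 2×2 system: x ≈ 43.0, y ≈ -27.4 km.

43.0 km east, -27.4 km north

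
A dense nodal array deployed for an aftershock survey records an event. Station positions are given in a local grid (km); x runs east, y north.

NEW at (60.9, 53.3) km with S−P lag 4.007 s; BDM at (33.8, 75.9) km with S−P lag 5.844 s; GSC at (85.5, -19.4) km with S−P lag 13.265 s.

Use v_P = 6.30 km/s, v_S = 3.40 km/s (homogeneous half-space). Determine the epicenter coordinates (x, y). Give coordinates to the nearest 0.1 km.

Distance from S−P lag: d = Δt · v_P v_S / (v_P − v_S) = Δt · (6.30·3.40)/(6.30−3.40) ≈ 7.3862·Δt.
So d_NEW = 29.60, d_BDM = 43.16, d_GSC = 97.98 km.
Circle about each station: (x − 60.9)² + (y − 53.3)² = 29.60²; (x − 33.8)² + (y − 75.9)² = 43.16²; (x − 85.5)² + (y + 19.4)² = 97.98².
Subtracting the NEW equation from the BDM and GSC equations removes the quadratic terms:
-54.2 x + 45.2 y = -633.08
49.2 x − 145.4 y = -7587.01
Solving the 2×2 system: x ≈ 76.9, y ≈ 78.2 km.
Check against NEW (with the unrounded x, y): √((x − 60.9)²+(y − 53.3)²) = 29.59 ≈ 29.60 km. ✓

76.9 km east, 78.2 km north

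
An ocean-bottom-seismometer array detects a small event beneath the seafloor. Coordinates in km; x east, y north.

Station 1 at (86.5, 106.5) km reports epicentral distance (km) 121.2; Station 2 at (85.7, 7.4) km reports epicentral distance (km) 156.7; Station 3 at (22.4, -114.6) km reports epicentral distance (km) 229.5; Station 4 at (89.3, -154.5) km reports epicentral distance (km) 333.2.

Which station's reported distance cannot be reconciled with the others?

Station 4

Solve using three stations at a time. Using Station 1, Station 2, Station 3 (subtract circle equations pairwise → linear system) gives (x, y) ≈ (-34.7, 107.7).
Distances from that point to each station vs reported:
  Station 1: calculated 121.3 vs reported 121.2 → residual 0.1 km
  Station 2: calculated 156.7 vs reported 156.7 → residual 0.0 km
  Station 3: calculated 229.5 vs reported 229.5 → residual 0.0 km
  Station 4: calculated 290.1 vs reported 333.2 → residual 43.1 km
Station 1, Station 2, Station 3 are mutually consistent (residuals ≈ 0); Station 4 is off by 43.1 km.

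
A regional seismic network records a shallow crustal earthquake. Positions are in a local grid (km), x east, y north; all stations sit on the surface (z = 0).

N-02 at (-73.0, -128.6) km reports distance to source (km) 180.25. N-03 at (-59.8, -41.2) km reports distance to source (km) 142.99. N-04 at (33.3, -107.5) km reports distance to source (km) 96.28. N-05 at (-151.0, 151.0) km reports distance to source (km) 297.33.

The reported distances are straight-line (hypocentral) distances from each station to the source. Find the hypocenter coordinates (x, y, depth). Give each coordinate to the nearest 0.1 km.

Each station gives a sphere (x−x_i)² + (y−y_i)² + z² = d_i² (stations at z=0).
Subtracting the N-02 sphere from N-03 and N-04: z² cancels, leaving linear equations in x and y:
26.4 x + 174.8 y = -4549.56
212.6 x + 42.2 y = 14018.40
Solving: x ≈ 73.302, y ≈ -37.098 km (keep extra digits for the depth step; rounded: 73.3, -37.1).
Then from the N-02 sphere: z² = 180.25² − (x + 73.0)² − (y + 128.6)² with x = 73.302, y = -37.098, so z ≈ 52.088 ≈ 52.1 km.

x ≈ 73.3 km, y ≈ -37.1 km, depth ≈ 52.1 km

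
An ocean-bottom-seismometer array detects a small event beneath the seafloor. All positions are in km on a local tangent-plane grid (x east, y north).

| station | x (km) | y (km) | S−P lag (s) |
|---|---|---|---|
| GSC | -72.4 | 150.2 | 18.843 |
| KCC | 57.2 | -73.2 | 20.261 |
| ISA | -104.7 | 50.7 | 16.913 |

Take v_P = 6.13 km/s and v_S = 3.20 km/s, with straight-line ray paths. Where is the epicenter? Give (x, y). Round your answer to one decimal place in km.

Distance from S−P lag: d = Δt · v_P v_S / (v_P − v_S) = Δt · (6.13·3.20)/(6.13−3.20) ≈ 6.6949·Δt.
So d_GSC = 126.15, d_KCC = 135.64, d_ISA = 113.23 km.
Circle about each station: (x + 72.4)² + (y − 150.2)² = 126.15²; (x − 57.2)² + (y + 73.2)² = 135.64²; (x + 104.7)² + (y − 50.7)² = 113.23².
Subtracting the GSC equation from the KCC and ISA equations removes the quadratic terms:
259.2 x − 446.8 y = -21656.11
-64.6 x − 199.0 y = -11176.43
Solving the 2×2 system: x ≈ 8.5, y ≈ 53.4 km.

x ≈ 8.5 km, y ≈ 53.4 km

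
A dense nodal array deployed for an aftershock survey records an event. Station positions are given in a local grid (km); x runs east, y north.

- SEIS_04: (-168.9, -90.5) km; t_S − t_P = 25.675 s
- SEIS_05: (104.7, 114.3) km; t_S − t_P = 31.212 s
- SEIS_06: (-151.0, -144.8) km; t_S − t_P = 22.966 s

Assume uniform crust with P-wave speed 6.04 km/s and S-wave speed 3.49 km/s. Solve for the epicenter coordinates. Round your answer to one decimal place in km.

38.6 km east, -135.1 km north

Distance from S−P lag: d = Δt · v_P v_S / (v_P − v_S) = Δt · (6.04·3.49)/(6.04−3.49) ≈ 8.2665·Δt.
So d_SEIS_04 = 212.24, d_SEIS_05 = 258.01, d_SEIS_06 = 189.85 km.
Circle about each station: (x + 168.9)² + (y + 90.5)² = 212.24²; (x − 104.7)² + (y − 114.3)² = 258.01²; (x + 151.0)² + (y + 144.8)² = 189.85².
Subtracting the SEIS_04 equation from the SEIS_05 and SEIS_06 equations removes the quadratic terms:
547.2 x + 409.6 y = -34214.22
35.8 x − 108.6 y = 16053.38
Solving the 2×2 system: x ≈ 38.6, y ≈ -135.1 km.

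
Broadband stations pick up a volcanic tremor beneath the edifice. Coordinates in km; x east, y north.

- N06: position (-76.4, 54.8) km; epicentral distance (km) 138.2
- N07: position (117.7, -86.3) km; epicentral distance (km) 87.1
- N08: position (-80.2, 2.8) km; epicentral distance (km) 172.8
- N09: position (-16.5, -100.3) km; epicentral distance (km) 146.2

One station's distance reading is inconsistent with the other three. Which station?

N06

Solve using three stations at a time. Using N07, N08, N09 (subtract circle equations pairwise → linear system) gives (x, y) ≈ (92.5, -2.9).
Distances from that point to each station vs reported:
  N06: calculated 178.5 vs reported 138.2 → residual 40.3 km
  N07: calculated 87.2 vs reported 87.1 → residual 0.1 km
  N08: calculated 172.8 vs reported 172.8 → residual 0.0 km
  N09: calculated 146.2 vs reported 146.2 → residual 0.0 km
N07, N08, N09 are mutually consistent (residuals ≈ 0); N06 is off by 40.3 km.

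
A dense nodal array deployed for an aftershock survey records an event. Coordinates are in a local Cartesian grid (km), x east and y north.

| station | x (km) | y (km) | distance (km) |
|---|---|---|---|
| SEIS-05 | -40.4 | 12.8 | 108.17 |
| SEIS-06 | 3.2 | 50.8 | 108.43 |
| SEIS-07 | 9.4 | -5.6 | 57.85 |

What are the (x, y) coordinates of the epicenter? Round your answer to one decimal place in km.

x ≈ 49.6 km, y ≈ -47.2 km

Circle about each station: (x + 40.4)² + (y − 12.8)² = 108.17²; (x − 3.2)² + (y − 50.8)² = 108.43²; (x − 9.4)² + (y + 5.6)² = 57.85².
Subtracting the SEIS-05 equation from the SEIS-06 and SEIS-07 equations removes the quadratic terms:
87.2 x + 76.0 y = 738.56
99.6 x − 36.8 y = 6677.85
Solving the 2×2 system: x ≈ 49.6, y ≈ -47.2 km.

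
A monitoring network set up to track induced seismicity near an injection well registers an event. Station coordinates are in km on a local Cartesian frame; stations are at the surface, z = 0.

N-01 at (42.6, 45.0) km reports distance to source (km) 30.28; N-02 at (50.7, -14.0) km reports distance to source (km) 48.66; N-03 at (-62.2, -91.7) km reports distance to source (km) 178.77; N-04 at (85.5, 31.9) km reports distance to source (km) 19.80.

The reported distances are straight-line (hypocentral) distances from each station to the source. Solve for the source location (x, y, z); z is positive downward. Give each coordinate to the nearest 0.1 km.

(67.8, 30.7, 8.8)

Each station gives a sphere (x−x_i)² + (y−y_i)² + z² = d_i² (stations at z=0).
Subtracting the N-01 sphere from N-02 and N-03: z² cancels, leaving linear equations in x and y:
16.2 x − 118.0 y = -2524.19
-209.6 x − 273.4 y = -22603.86
Solving: x ≈ 67.799, y ≈ 30.699 km (keep extra digits for the depth step; rounded: 67.8, 30.7).
Then from the N-01 sphere: z² = 30.28² − (x − 42.6)² − (y − 45.0)² with x = 67.799, y = 30.699, so z ≈ 8.796 ≈ 8.8 km.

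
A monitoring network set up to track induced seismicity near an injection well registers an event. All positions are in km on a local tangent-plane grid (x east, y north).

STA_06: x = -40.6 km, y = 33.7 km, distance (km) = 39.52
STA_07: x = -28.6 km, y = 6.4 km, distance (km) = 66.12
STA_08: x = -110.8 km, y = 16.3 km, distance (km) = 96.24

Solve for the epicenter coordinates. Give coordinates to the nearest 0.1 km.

(-32.6, 72.4)

Circle about each station: (x + 40.6)² + (y − 33.7)² = 39.52²; (x + 28.6)² + (y − 6.4)² = 66.12²; (x + 110.8)² + (y − 16.3)² = 96.24².
Subtracting the STA_06 equation from the STA_07 and STA_08 equations removes the quadratic terms:
24.0 x − 54.6 y = -4735.15
-140.4 x − 34.8 y = 2057.97
Solving the 2×2 system: x ≈ -32.6, y ≈ 72.4 km.
Check against STA_06 (with the unrounded x, y): √((x + 40.6)²+(y − 33.7)²) = 39.51 ≈ 39.52 km. ✓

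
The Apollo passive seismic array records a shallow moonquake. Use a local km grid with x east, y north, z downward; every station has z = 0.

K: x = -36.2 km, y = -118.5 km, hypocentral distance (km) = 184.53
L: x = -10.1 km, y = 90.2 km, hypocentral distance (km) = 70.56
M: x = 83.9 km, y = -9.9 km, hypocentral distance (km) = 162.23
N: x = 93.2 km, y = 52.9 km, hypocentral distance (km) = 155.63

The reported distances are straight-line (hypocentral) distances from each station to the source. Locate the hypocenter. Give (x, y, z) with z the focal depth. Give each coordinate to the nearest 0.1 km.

(-55.9, 59.6, 44.1)

Each station gives a sphere (x−x_i)² + (y−y_i)² + z² = d_i² (stations at z=0).
Subtracting the K sphere from L and M: z² cancels, leaving linear equations in x and y:
52.2 x + 417.4 y = 21957.97
240.2 x + 217.2 y = -482.72
Solving: x ≈ -55.900, y ≈ 59.597 km (keep extra digits for the depth step; rounded: -55.9, 59.6).
Then from the K sphere: z² = 184.53² − (x + 36.2)² − (y + 118.5)² with x = -55.900, y = 59.597, so z ≈ 44.099 ≈ 44.1 km.
Check against N (with the unrounded solution): distance 155.63 ≈ 155.63 km. ✓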